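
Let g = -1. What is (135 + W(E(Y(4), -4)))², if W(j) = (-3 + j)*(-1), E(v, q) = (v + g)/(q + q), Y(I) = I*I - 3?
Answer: 77841/4 ≈ 19460.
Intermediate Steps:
Y(I) = -3 + I² (Y(I) = I² - 3 = -3 + I²)
E(v, q) = (-1 + v)/(2*q) (E(v, q) = (v - 1)/(q + q) = (-1 + v)/((2*q)) = (-1 + v)*(1/(2*q)) = (-1 + v)/(2*q))
W(j) = 3 - j
(135 + W(E(Y(4), -4)))² = (135 + (3 - (-1 + (-3 + 4²))/(2*(-4))))² = (135 + (3 - (-1)*(-1 + (-3 + 16))/(2*4)))² = (135 + (3 - (-1)*(-1 + 13)/(2*4)))² = (135 + (3 - (-1)*12/(2*4)))² = (135 + (3 - 1*(-3/2)))² = (135 + (3 + 3/2))² = (135 + 9/2)² = (279/2)² = 77841/4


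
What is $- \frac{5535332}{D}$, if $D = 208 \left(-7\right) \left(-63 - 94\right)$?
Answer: $- \frac{1383833}{57148} \approx -24.215$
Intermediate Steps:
$D = 228592$ ($D = - 1456 \left(-63 - 94\right) = \left(-1456\right) \left(-157\right) = 228592$)
$- \frac{5535332}{D} = - \frac{5535332}{228592} = \left(-5535332\right) \frac{1}{228592} = - \frac{1383833}{57148}$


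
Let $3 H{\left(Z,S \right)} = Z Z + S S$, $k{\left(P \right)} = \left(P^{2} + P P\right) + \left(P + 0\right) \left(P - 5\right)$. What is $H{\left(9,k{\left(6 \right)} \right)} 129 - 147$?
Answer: $264948$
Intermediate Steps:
$k{\left(P \right)} = 2 P^{2} + P \left(-5 + P\right)$ ($k{\left(P \right)} = \left(P^{2} + P^{2}\right) + P \left(-5 + P\right) = 2 P^{2} + P \left(-5 + P\right)$)
$H{\left(Z,S \right)} = \frac{S^{2}}{3} + \frac{Z^{2}}{3}$ ($H{\left(Z,S \right)} = \frac{Z Z + S S}{3} = \frac{Z^{2} + S^{2}}{3} = \frac{S^{2} + Z^{2}}{3} = \frac{S^{2}}{3} + \frac{Z^{2}}{3}$)
$H{\left(9,k{\left(6 \right)} \right)} 129 - 147 = \left(\frac{\left(6 \left(-5 + 3 \cdot 6\right)\right)^{2}}{3} + \frac{9^{2}}{3}\right) 129 - 147 = \left(\frac{\left(6 \left(-5 + 18\right)\right)^{2}}{3} + \frac{1}{3} \cdot 81\right) 129 - 147 = \left(\frac{\left(6 \cdot 13\right)^{2}}{3} + 27\right) 129 - 147 = \left(\frac{78^{2}}{3} + 27\right) 129 - 147 = \left(\frac{1}{3} \cdot 6084 + 27\right) 129 - 147 = \left(2028 + 27\right) 129 - 147 = 2055 \cdot 129 - 147 = 265095 - 147 = 264948$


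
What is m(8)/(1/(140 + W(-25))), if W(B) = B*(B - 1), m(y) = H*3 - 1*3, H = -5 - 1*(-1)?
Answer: -11850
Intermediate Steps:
H = -4 (H = -5 + 1 = -4)
m(y) = -15 (m(y) = -4*3 - 1*3 = -12 - 3 = -15)
W(B) = B*(-1 + B)
m(8)/(1/(140 + W(-25))) = -(2100 - 375*(-1 - 25)) = -15/(1/(140 - 25*(-26))) = -15/(1/(140 + 650)) = -15/(1/790) = -15/1/790 = -15*790 = -11850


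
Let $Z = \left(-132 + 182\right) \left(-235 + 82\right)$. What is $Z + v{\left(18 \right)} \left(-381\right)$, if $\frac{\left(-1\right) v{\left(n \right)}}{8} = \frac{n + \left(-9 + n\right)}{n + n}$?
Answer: $-5364$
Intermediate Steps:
$v{\left(n \right)} = - \frac{4 \left(-9 + 2 n\right)}{n}$ ($v{\left(n \right)} = - 8 \frac{n + \left(-9 + n\right)}{n + n} = - 8 \frac{-9 + 2 n}{2 n} = - \frac{4 \left(-9 + 2 n\right)}{n}$)
$Z = -7650$ ($Z = 50 \left(-153\right) = -7650$)
$Z + v{\left(18 \right)} \left(-381\right) = -7650 + \left(-8 + \frac{36}{18}\right) \left(-381\right) = -7650 + \left(-8 + 36 \cdot \frac{1}{18}\right) \left(-381\right) = -7650 + \left(-8 + 2\right) \left(-381\right) = -7650 - -2286 = -7650 + 2286 = -5364$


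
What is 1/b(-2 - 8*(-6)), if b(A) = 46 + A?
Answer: 1/92 ≈ 0.010870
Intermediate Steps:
1/b(-2 - 8*(-6)) = 1/(46 + (-2 - 8*(-6))) = 1/(46 + (-2 + 48)) = 1/(46 + 46) = 1/92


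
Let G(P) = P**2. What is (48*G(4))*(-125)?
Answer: -96000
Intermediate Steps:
(48*G(4))*(-125) = (48*4**2)*(-125) = (48*16)*(-125) = 768*(-125) = -96000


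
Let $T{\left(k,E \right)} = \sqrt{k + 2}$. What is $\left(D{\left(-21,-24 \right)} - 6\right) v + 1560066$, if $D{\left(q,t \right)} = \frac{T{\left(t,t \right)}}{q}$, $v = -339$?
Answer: $1562100 + \frac{113 i \sqrt{22}}{7} \approx 1.5621 \cdot 10^{6} + 75.717 i$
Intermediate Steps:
$T{\left(k,E \right)} = \sqrt{2 + k}$
$D{\left(q,t \right)} = \frac{\sqrt{2 + t}}{q}$
$\left(D{\left(-21,-24 \right)} - 6\right) v + 1560066 = \left(\frac{\sqrt{2 - 24}}{-21} - 6\right) \left(-339\right) + 1560066 = \left(- \frac{\sqrt{-22}}{21} - 6\right) \left(-339\right) + 1560066 = \left(- \frac{i \sqrt{22}}{21} - 6\right) \left(-339\right) + 1560066 = \left(-6 - \frac{i \sqrt{22}}{21}\right) \left(-339\right) + 1560066 = \left(2034 + \frac{113 i \sqrt{22}}{7}\right) + 1560066 = 1562100 + \frac{113 i \sqrt{22}}{7}$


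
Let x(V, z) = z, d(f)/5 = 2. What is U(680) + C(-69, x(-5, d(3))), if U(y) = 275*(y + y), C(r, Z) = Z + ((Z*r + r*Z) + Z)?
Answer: 372640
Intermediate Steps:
d(f) = 10 (d(f) = 5*2 = 10)
C(r, Z) = 2*Z + 2*Z*r (C(r, Z) = Z + ((Z*r + Z*r) + Z) = Z + (2*Z*r + Z) = Z + (Z + 2*Z*r) = 2*Z + 2*Z*r)
U(y) = 550*y (U(y) = 275*(2*y) = 550*y)
U(680) + C(-69, x(-5, d(3))) = 550*680 + 2*10*(1 - 69) = 374000 + 2*10*(-68) = 374000 - 1360 = 372640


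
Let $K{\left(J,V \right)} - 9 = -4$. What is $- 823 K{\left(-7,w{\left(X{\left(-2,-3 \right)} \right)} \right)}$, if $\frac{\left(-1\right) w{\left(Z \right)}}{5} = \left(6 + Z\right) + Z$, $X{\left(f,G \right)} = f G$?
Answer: $-4115$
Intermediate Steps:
$X{\left(f,G \right)} = G f$
$w{\left(Z \right)} = -30 - 10 Z$ ($w{\left(Z \right)} = - 5 \left(\left(6 + Z\right) + Z\right) = - 5 \left(6 + 2 Z\right) = -30 - 10 Z$)
$K{\left(J,V \right)} = 5$ ($K{\left(J,V \right)} = 9 - 4 = 5$)
$- 823 K{\left(-7,w{\left(X{\left(-2,-3 \right)} \right)} \right)} = \left(-823\right) 5 = -4115$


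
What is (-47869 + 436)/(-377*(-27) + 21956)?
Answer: -47433/32135 ≈ -1.4761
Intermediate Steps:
(-47869 + 436)/(-377*(-27) + 21956) = -47433/(10179 + 21956) = -47433/32135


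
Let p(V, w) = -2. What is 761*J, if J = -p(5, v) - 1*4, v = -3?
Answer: -1522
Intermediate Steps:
J = -2 (J = -1*(-2) - 1*4 = 2 - 4 = -2)
761*J = 761*(-2) = -1522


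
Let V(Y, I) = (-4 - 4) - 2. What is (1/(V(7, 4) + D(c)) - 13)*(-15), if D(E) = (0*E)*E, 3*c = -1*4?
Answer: 393/2 ≈ 196.50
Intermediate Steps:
c = -4/3 (c = (-1*4)/3 = (1/3)*(-4) = -4/3 ≈ -1.3333)
D(E) = 0 (D(E) = 0*E = 0)
V(Y, I) = -10 (V(Y, I) = -8 - 2 = -10)
(1/(V(7, 4) + D(c)) - 13)*(-15) = (1/(-10 + 0) - 13)*(-15) = (1/(-10) - 13)*(-15) = (-1/10 - 13)*(-15) = -131/10*(-15) = 393/2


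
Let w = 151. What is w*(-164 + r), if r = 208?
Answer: 6644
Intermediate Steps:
w*(-164 + r) = 151*(-164 + 208) = 151*44 = 6644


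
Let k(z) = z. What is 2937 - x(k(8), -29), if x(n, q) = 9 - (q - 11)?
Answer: 2888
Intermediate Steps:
x(n, q) = 20 - q (x(n, q) = 9 - (-11 + q) = 9 + (11 - q) = 20 - q)
2937 - x(k(8), -29) = 2937 - (20 - 1*(-29)) = 2937 - (20 + 29) = 2937 - 1*49 = 2937 - 49 = 2888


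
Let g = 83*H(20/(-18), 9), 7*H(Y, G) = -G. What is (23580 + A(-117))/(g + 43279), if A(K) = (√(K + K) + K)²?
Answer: 259245/302206 - 2457*I*√26/151103 ≈ 0.85784 - 0.082912*I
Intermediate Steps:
H(Y, G) = -G/7 (H(Y, G) = (-G)/7 = -G/7)
A(K) = (K + √2*√K)² (A(K) = (√(2*K) + K)² = (√2*√K + K)² = (K + √2*√K)²)
g = -747/7 (g = 83*(-⅐*9) = 83*(-9/7) = -747/7 ≈ -106.71)
(23580 + A(-117))/(g + 43279) = (23580 + (-117 + √2*√(-117))²)/(-747/7 + 43279) = (23580 + (-117 + √2*(3*I*√13))²)/(302206/7) = (23580 + (-117 + 3*I*√26)²)*(7/302206) = 82530/151103 + 7*(-117 + 3*I*√26)²/302206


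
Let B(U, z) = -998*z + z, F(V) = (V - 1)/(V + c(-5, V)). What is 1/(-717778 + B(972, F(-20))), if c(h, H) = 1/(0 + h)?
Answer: -101/72600263 ≈ -1.3912e-6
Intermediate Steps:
c(h, H) = 1/h
F(V) = (-1 + V)/(-1/5 + V) (F(V) = (V - 1)/(V + 1/(-5)) = (-1 + V)/(V - 1/5) = (-1 + V)/(-1/5 + V))
B(U, z) = -997*z
1/(-717778 + B(972, F(-20))) = 1/(-717778 - 4985*(-1 - 20)/(-1 + 5*(-20))) = 1/(-717778 - 4985*(-21)/(-1 - 100)) = 1/(-717778 - 4985*(-21)/(-101)) = 1/(-717778 - 4985*(-1)*(-21)/101) = 1/(-717778 - 997*105/101) = 1/(-717778 - 104685/101) = 1/(-72600263/101) = -101/72600263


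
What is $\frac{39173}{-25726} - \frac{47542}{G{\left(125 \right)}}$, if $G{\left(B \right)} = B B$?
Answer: $- \frac{1835143617}{401968750} \approx -4.5654$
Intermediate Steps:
$G{\left(B \right)} = B^{2}$
$\frac{39173}{-25726} - \frac{47542}{G{\left(125 \right)}} = \frac{39173}{-25726} - \frac{47542}{125^{2}} = 39173 \left(- \frac{1}{25726}\right) - \frac{47542}{15625} = - \frac{39173}{25726} - \frac{47542}{15625} = - \frac{1835143617}{401968750}$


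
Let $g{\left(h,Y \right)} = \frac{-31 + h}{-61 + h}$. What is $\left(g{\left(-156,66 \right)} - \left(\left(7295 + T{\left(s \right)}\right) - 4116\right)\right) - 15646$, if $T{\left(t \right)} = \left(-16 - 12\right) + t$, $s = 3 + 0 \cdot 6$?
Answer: $- \frac{4079413}{217} \approx -18799.0$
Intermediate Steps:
$g{\left(h,Y \right)} = \frac{-31 + h}{-61 + h}$
$s = 3$ ($s = 3 + 0 = 3$)
$T{\left(t \right)} = -28 + t$
$\left(g{\left(-156,66 \right)} - \left(\left(7295 + T{\left(s \right)}\right) - 4116\right)\right) - 15646 = \left(\frac{-31 - 156}{-61 - 156} - \left(\left(7295 + \left(-28 + 3\right)\right) - 4116\right)\right) - 15646 = \left(\frac{1}{-217} \left(-187\right) - \left(\left(7295 - 25\right) - 4116\right)\right) - 15646 = \left(\left(- \frac{1}{217}\right) \left(-187\right) - \left(7270 - 4116\right)\right) - 15646 = \left(\frac{187}{217} - 3154\right) - 15646 = - \frac{684231}{217} - 15646 = - \frac{4079413}{217}$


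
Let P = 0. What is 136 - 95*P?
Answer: 136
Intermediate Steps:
136 - 95*P = 136 - 95*0 = 136 + 0 = 136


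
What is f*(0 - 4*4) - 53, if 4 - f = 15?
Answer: 123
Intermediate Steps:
f = -11 (f = 4 - 1*15 = 4 - 15 = -11)
f*(0 - 4*4) - 53 = -11*(0 - 4*4) - 53 = -11*(0 - 16) - 53 = -11*(-16) - 53 = 176 - 53 = 123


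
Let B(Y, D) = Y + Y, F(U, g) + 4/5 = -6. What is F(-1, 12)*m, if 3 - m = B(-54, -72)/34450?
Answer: -1758786/86125 ≈ -20.421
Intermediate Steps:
F(U, g) = -34/5 (F(U, g) = -⅘ - 6 = -34/5)
B(Y, D) = 2*Y
m = 51729/17225 (m = 3 - 2*(-54)/34450 = 3 - (-108)/34450 = 3 - 1*(-54/17225) = 3 + 54/17225 = 51729/17225 ≈ 3.0031)
F(-1, 12)*m = -34/5*51729/17225 = -1758786/86125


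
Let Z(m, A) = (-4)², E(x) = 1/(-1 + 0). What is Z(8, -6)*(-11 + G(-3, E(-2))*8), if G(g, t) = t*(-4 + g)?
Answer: 720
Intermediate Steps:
E(x) = -1 (E(x) = 1/(-1) = -1)
Z(m, A) = 16
Z(8, -6)*(-11 + G(-3, E(-2))*8) = 16*(-11 - (-4 - 3)*8) = 16*(-11 - 1*(-7)*8) = 16*(-11 + 7*8) = 16*(-11 + 56) = 16*45 = 720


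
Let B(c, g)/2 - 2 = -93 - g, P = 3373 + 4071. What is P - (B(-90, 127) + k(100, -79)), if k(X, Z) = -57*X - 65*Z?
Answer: 8445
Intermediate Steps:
P = 7444
B(c, g) = -182 - 2*g (B(c, g) = 4 + 2*(-93 - g) = 4 + (-186 - 2*g) = -182 - 2*g)
k(X, Z) = -65*Z - 57*X
P - (B(-90, 127) + k(100, -79)) = 7444 - ((-182 - 2*127) + (-65*(-79) - 57*100)) = 7444 - ((-182 - 254) + (5135 - 5700)) = 7444 - (-436 - 565) = 7444 - 1*(-1001) = 7444 + 1001 = 8445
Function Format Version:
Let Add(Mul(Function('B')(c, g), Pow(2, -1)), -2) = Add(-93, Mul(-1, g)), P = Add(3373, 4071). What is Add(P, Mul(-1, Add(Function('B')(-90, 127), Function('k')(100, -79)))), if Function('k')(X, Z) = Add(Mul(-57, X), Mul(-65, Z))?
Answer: 8445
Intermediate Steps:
P = 7444
Function('B')(c, g) = Add(-182, Mul(-2, g)) (Function('B')(c, g) = Add(4, Mul(2, Add(-93, Mul(-1, g)))) = Add(4, Add(-186, Mul(-2, g))) = Add(-182, Mul(-2, g)))
Function('k')(X, Z) = Add(Mul(-65, Z), Mul(-57, X))
Add(P, Mul(-1, Add(Function('B')(-90, 127), Function('k')(100, -79)))) = Add(7444, Mul(-1, Add(Add(-182, Mul(-2, 127)), Add(Mul(-65, -79), Mul(-57, 100))))) = Add(7444, Mul(-1, Add(Add(-182, -254), Add(5135, -5700)))) = Add(7444, Mul(-1, Add(-436, -565))) = Add(7444, Mul(-1, -1001)) = Add(7444, 1001) = 8445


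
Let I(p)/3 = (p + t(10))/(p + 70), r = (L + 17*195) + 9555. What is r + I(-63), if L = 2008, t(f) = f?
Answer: 103987/7 ≈ 14855.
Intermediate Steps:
r = 14878 (r = (2008 + 17*195) + 9555 = (2008 + 3315) + 9555 = 5323 + 9555 = 14878)
I(p) = 3*(10 + p)/(70 + p) (I(p) = 3*((p + 10)/(p + 70)) = 3*((10 + p)/(70 + p)) = 3*(10 + p)/(70 + p))
r + I(-63) = 14878 + 3*(10 - 63)/(70 - 63) = 14878 + 3*(-53)/7 = 14878 + 3*(⅐)*(-53) = 14878 - 159/7 = 103987/7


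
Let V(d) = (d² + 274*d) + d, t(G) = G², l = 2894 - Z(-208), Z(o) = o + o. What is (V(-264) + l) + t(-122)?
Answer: 15290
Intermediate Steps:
Z(o) = 2*o
l = 3310 (l = 2894 - 2*(-208) = 2894 - 1*(-416) = 2894 + 416 = 3310)
V(d) = d² + 275*d
(V(-264) + l) + t(-122) = (-264*(275 - 264) + 3310) + (-122)² = (-264*11 + 3310) + 14884 = (-2904 + 3310) + 14884 = 406 + 14884 = 15290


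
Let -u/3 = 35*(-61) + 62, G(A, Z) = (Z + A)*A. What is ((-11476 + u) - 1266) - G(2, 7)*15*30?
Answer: -14623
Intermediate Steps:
G(A, Z) = A*(A + Z) (G(A, Z) = (A + Z)*A = A*(A + Z))
u = 6219 (u = -3*(35*(-61) + 62) = -3*(-2135 + 62) = -3*(-2073) = 6219)
((-11476 + u) - 1266) - G(2, 7)*15*30 = ((-11476 + 6219) - 1266) - (2*(2 + 7))*15*30 = (-5257 - 1266) - (2*9)*15*30 = -6523 - 18*15*30 = -6523 - 270*30 = -6523 - 1*8100 = -6523 - 8100 = -14623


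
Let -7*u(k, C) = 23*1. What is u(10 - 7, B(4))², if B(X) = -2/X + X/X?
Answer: 529/49 ≈ 10.796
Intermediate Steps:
B(X) = 1 - 2/X (B(X) = -2/X + 1 = 1 - 2/X)
u(k, C) = -23/7
u(10 - 7, B(4))² = (-23/7)² = 529/49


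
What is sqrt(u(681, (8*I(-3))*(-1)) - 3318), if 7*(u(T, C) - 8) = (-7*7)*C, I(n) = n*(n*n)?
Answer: I*sqrt(4822) ≈ 69.441*I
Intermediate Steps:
I(n) = n**3 (I(n) = n*n**2 = n**3)
u(T, C) = 8 - 7*C (u(T, C) = 8 + ((-7*7)*C)/7 = 8 + (-49*C)/7 = 8 - 7*C)
sqrt(u(681, (8*I(-3))*(-1)) - 3318) = sqrt((8 - 7*8*(-3)**3*(-1)) - 3318) = sqrt((8 - 7*8*(-27)*(-1)) - 3318) = sqrt((8 - (-1512)*(-1)) - 3318) = sqrt((8 - 7*216) - 3318) = sqrt((8 - 1512) - 3318) = sqrt(-1504 - 3318) = sqrt(-4822) = I*sqrt(4822)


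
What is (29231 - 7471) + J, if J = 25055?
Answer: 46815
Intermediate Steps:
(29231 - 7471) + J = (29231 - 7471) + 25055 = 21760 + 25055 = 46815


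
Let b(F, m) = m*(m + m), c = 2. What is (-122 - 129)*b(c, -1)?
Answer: -502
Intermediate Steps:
b(F, m) = 2*m² (b(F, m) = m*(2*m) = 2*m²)
(-122 - 129)*b(c, -1) = (-122 - 129)*(2*(-1)²) = -502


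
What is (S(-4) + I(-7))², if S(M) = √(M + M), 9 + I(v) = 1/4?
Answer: 1097/16 - 35*I*√2 ≈ 68.563 - 49.497*I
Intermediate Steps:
I(v) = -35/4 (I(v) = -9 + 1/4 = -9 + ¼ = -35/4)
S(M) = √2*√M (S(M) = √(2*M) = √2*√M)
(S(-4) + I(-7))² = (√2*√(-4) - 35/4)² = (√2*(2*I) - 35/4)² = (2*I*√2 - 35/4)² = (-35/4 + 2*I*√2)²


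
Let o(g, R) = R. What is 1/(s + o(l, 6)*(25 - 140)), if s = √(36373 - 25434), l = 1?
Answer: -690/465161 - √10939/465161 ≈ -0.0017082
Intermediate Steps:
s = √10939 ≈ 104.59
1/(s + o(l, 6)*(25 - 140)) = 1/(√10939 + 6*(25 - 140)) = 1/(√10939 + 6*(-115)) = 1/(√10939 - 690) = 1/(-690 + √10939)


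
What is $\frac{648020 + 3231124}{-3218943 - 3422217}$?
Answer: $- \frac{161631}{276715} \approx -0.58411$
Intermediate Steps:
$\frac{648020 + 3231124}{-3218943 - 3422217} = \frac{3879144}{-6641160} = 3879144 \left(- \frac{1}{6641160}\right) = - \frac{161631}{276715}$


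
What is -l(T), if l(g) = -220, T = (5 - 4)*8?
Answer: 220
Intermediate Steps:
T = 8 (T = 1*8 = 8)
-l(T) = -1*(-220) = 220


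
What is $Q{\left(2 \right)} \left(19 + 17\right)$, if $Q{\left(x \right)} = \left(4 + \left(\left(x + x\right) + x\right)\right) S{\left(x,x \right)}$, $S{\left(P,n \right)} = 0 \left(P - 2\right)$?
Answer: $0$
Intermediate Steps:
$S{\left(P,n \right)} = 0$ ($S{\left(P,n \right)} = 0 \left(P - 2\right) = 0 \left(-2 + P\right) = 0$)
$Q{\left(x \right)} = 0$ ($Q{\left(x \right)} = \left(4 + \left(\left(x + x\right) + x\right)\right) 0 = \left(4 + \left(2 x + x\right)\right) 0 = \left(4 + 3 x\right) 0 = 0$)
$Q{\left(2 \right)} \left(19 + 17\right) = 0 \left(19 + 17\right) = 0 \cdot 36 = 0$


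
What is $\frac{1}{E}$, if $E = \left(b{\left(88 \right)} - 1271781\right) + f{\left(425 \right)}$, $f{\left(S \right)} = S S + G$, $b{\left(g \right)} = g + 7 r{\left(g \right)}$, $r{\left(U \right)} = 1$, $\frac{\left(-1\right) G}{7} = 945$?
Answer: $- \frac{1}{1097676} \approx -9.1102 \cdot 10^{-7}$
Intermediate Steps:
$G = -6615$ ($G = \left(-7\right) 945 = -6615$)
$b{\left(g \right)} = 7 + g$ ($b{\left(g \right)} = g + 7 \cdot 1 = g + 7 = 7 + g$)
$f{\left(S \right)} = -6615 + S^{2}$ ($f{\left(S \right)} = S S - 6615 = S^{2} - 6615 = -6615 + S^{2}$)
$E = -1097676$ ($E = \left(\left(7 + 88\right) - 1271781\right) - \left(6615 - 425^{2}\right) = \left(95 - 1271781\right) + \left(-6615 + 180625\right) = -1271686 + 174010 = -1097676$)
$\frac{1}{E} = \frac{1}{-1097676} = - \frac{1}{1097676}$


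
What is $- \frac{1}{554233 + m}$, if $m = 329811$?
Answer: $- \frac{1}{884044} \approx -1.1312 \cdot 10^{-6}$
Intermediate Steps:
$- \frac{1}{554233 + m} = - \frac{1}{554233 + 329811} = - \frac{1}{884044}$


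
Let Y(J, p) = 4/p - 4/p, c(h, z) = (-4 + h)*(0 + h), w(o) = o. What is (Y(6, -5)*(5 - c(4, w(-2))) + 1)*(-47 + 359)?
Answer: 312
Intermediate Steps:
c(h, z) = h*(-4 + h) (c(h, z) = (-4 + h)*h = h*(-4 + h))
Y(J, p) = 0
(Y(6, -5)*(5 - c(4, w(-2))) + 1)*(-47 + 359) = (0*(5 - 4*(-4 + 4)) + 1)*(-47 + 359) = (0*(5 - 4*0) + 1)*312 = (0*(5 - 1*0) + 1)*312 = (0*(5 + 0) + 1)*312 = (0*5 + 1)*312 = (0 + 1)*312 = 1*312 = 312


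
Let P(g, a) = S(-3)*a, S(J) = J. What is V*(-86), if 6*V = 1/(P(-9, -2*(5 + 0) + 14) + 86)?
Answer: -43/222 ≈ -0.19369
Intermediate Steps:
P(g, a) = -3*a
V = 1/444 (V = 1/(6*(-3*(-2*(5 + 0) + 14) + 86)) = 1/(6*(-3*(-2*5 + 14) + 86)) = 1/(6*(-3*(-10 + 14) + 86)) = 1/(6*(-3*4 + 86)) = 1/(6*(-12 + 86)) = (⅙)/74 = (⅙)*(1/74) = 1/444 ≈ 0.0022523)
V*(-86) = (1/444)*(-86) = -43/222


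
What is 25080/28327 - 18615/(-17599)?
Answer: 968690025/498526873 ≈ 1.9431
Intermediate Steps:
25080/28327 - 18615/(-17599) = 25080*(1/28327) - 18615*(-1/17599) = 25080/28327 + 18615/17599 = 968690025/498526873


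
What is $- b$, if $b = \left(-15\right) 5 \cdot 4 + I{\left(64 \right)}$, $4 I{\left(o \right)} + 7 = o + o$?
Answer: $\frac{1079}{4} \approx 269.75$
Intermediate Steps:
$I{\left(o \right)} = - \frac{7}{4} + \frac{o}{2}$ ($I{\left(o \right)} = - \frac{7}{4} + \frac{o + o}{4} = - \frac{7}{4} + \frac{2 o}{4} = - \frac{7}{4} + \frac{o}{2}$)
$b = - \frac{1079}{4}$ ($b = \left(-15\right) 5 \cdot 4 + \left(- \frac{7}{4} + \frac{1}{2} \cdot 64\right) = \left(-75\right) 4 + \left(- \frac{7}{4} + 32\right) = -300 + \frac{121}{4} = - \frac{1079}{4} \approx -269.75$)
$- b = \left(-1\right) \left(- \frac{1079}{4}\right) = \frac{1079}{4}$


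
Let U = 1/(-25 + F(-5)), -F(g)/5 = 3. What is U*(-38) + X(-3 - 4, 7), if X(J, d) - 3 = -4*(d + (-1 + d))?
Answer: -961/20 ≈ -48.050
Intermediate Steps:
F(g) = -15 (F(g) = -5*3 = -15)
U = -1/40 (U = 1/(-25 - 15) = 1/(-40) = -1/40 ≈ -0.025000)
X(J, d) = 7 - 8*d (X(J, d) = 3 - 4*(d + (-1 + d)) = 3 - 4*(-1 + 2*d) = 3 + (4 - 8*d) = 7 - 8*d)
U*(-38) + X(-3 - 4, 7) = -1/40*(-38) + (7 - 8*7) = 19/20 + (7 - 56) = 19/20 - 49 = -961/20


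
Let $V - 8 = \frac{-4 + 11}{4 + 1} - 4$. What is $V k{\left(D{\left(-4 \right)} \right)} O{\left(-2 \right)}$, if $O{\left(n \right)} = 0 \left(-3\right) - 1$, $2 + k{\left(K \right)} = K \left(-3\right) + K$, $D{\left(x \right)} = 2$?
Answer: $\frac{162}{5} \approx 32.4$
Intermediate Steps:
$k{\left(K \right)} = -2 - 2 K$ ($k{\left(K \right)} = -2 + \left(K \left(-3\right) + K\right) = -2 + \left(- 3 K + K\right) = -2 - 2 K$)
$V = \frac{27}{5}$ ($V = 8 - \left(4 - \frac{-4 + 11}{4 + 1}\right) = 8 - \left(4 - \frac{7}{5}\right) = 8 + \left(7 \cdot \frac{1}{5} - 4\right) = 8 + \left(\frac{7}{5} - 4\right) = 8 - \frac{13}{5} = \frac{27}{5} \approx 5.4$)
$O{\left(n \right)} = -1$ ($O{\left(n \right)} = 0 - 1 = -1$)
$V k{\left(D{\left(-4 \right)} \right)} O{\left(-2 \right)} = \frac{27 \left(-2 - 4\right)}{5} \left(-1\right) = \frac{27}{5} \left(-6\right) \left(-1\right) = \left(- \frac{162}{5}\right) \left(-1\right) = \frac{162}{5}$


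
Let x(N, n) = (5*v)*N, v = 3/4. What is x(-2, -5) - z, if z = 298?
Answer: -611/2 ≈ -305.50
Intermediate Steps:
v = ¾ (v = 3*(¼) = ¾ ≈ 0.75000)
x(N, n) = 15*N/4 (x(N, n) = (5*(¾))*N = 15*N/4)
x(-2, -5) - z = (15/4)*(-2) - 1*298 = -15/2 - 298 = -611/2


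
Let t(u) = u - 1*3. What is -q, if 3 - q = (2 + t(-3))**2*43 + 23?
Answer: 708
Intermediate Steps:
t(u) = -3 + u (t(u) = u - 3 = -3 + u)
q = -708 (q = 3 - ((2 + (-3 - 3))**2*43 + 23) = 3 - ((2 - 6)**2*43 + 23) = 3 - ((-4)**2*43 + 23) = 3 - (16*43 + 23) = 3 - (688 + 23) = 3 - 1*711 = 3 - 711 = -708)
-q = -1*(-708) = 708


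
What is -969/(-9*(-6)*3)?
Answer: -323/54 ≈ -5.9815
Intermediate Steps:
-969/(-9*(-6)*3) = -969/(54*3) = -969/162 = -969*1/162 = -323/54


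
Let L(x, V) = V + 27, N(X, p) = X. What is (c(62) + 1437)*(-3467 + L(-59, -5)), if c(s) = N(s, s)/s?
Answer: -4953910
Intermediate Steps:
c(s) = 1 (c(s) = s/s = 1)
L(x, V) = 27 + V
(c(62) + 1437)*(-3467 + L(-59, -5)) = (1 + 1437)*(-3467 + (27 - 5)) = 1438*(-3467 + 22) = 1438*(-3445) = -4953910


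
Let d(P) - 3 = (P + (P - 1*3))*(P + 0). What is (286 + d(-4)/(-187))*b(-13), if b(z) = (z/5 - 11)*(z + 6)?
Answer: 299236/11 ≈ 27203.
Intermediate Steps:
d(P) = 3 + P*(-3 + 2*P) (d(P) = 3 + (P + (P - 1*3))*(P + 0) = 3 + (P + (P - 3))*P = 3 + (P + (-3 + P))*P = 3 + (-3 + 2*P)*P = 3 + P*(-3 + 2*P))
b(z) = (-11 + z/5)*(6 + z) (b(z) = (z*(⅕) - 11)*(6 + z) = (z/5 - 11)*(6 + z) = (-11 + z/5)*(6 + z))
(286 + d(-4)/(-187))*b(-13) = (286 + (3 - 3*(-4) + 2*(-4)²)/(-187))*(-66 - 49/5*(-13) + (⅕)*(-13)²) = (286 + (3 + 12 + 2*16)*(-1/187))*(-66 + 637/5 + (⅕)*169) = (286 + (3 + 12 + 32)*(-1/187))*(-66 + 637/5 + 169/5) = (286 + 47*(-1/187))*(476/5) = (286 - 47/187)*(476/5) = (53435/187)*(476/5) = 299236/11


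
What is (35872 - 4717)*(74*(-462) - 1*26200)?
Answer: -1881388140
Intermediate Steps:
(35872 - 4717)*(74*(-462) - 1*26200) = 31155*(-34188 - 26200) = 31155*(-60388) = -1881388140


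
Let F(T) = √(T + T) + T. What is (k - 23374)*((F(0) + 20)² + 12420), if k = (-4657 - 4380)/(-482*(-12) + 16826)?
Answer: -96790116702/323 ≈ -2.9966e+8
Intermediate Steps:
F(T) = T + √2*√T (F(T) = √(2*T) + T = √2*√T + T = T + √2*√T)
k = -1291/3230 (k = -9037/(5784 + 16826) = -9037/22610 = -9037*1/22610 = -1291/3230 ≈ -0.39969)
(k - 23374)*((F(0) + 20)² + 12420) = (-1291/3230 - 23374)*(((0 + √2*√0) + 20)² + 12420) = -75499311*(((0 + √2*0) + 20)² + 12420)/3230 = -75499311*(((0 + 0) + 20)² + 12420)/3230 = -75499311*((0 + 20)² + 12420)/3230 = -75499311*(20² + 12420)/3230 = -75499311*(400 + 12420)/3230 = -75499311/3230*12820 = -96790116702/323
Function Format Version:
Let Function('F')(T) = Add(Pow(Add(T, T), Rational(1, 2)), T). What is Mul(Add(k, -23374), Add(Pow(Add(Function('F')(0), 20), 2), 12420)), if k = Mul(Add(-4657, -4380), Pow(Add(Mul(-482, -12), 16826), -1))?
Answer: Rational(-96790116702, 323) ≈ -2.9966e+8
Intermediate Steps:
Function('F')(T) = Add(T, Mul(Pow(2, Rational(1, 2)), Pow(T, Rational(1, 2)))) (Function('F')(T) = Add(Pow(Mul(2, T), Rational(1, 2)), T) = Add(Mul(Pow(2, Rational(1, 2)), Pow(T, Rational(1, 2))), T) = Add(T, Mul(Pow(2, Rational(1, 2)), Pow(T, Rational(1, 2)))))
k = Rational(-1291, 3230) (k = Mul(-9037, Pow(Add(5784, 16826), -1)) = Mul(-9037, Pow(22610, -1)) = Mul(-9037, Rational(1, 22610)) = Rational(-1291, 3230) ≈ -0.39969)
Mul(Add(k, -23374), Add(Pow(Add(Function('F')(0), 20), 2), 12420)) = Mul(Add(Rational(-1291, 3230), -23374), Add(Pow(Add(Add(0, Mul(Pow(2, Rational(1, 2)), Pow(0, Rational(1, 2)))), 20), 2), 12420)) = Mul(Rational(-75499311, 3230), Add(Pow(Add(Add(0, Mul(Pow(2, Rational(1, 2)), 0)), 20), 2), 12420)) = Mul(Rational(-75499311, 3230), Add(Pow(Add(Add(0, 0), 20), 2), 12420)) = Mul(Rational(-75499311, 3230), Add(Pow(Add(0, 20), 2), 12420)) = Mul(Rational(-75499311, 3230), Add(Pow(20, 2), 12420)) = Mul(Rational(-75499311, 3230), Add(400, 12420)) = Mul(Rational(-75499311, 3230), 12820) = Rational(-96790116702, 323)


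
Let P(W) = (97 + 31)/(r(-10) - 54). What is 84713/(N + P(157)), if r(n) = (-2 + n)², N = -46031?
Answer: -3812085/2071331 ≈ -1.8404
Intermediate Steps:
P(W) = 64/45 (P(W) = (97 + 31)/((-2 - 10)² - 54) = 128/((-12)² - 54) = 128/(144 - 54) = 128/90 = 128*(1/90) = 64/45)
84713/(N + P(157)) = 84713/(-46031 + 64/45) = 84713/(-2071331/45) = 84713*(-45/2071331) = -3812085/2071331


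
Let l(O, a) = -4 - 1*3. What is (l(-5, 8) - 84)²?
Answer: 8281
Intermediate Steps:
l(O, a) = -7 (l(O, a) = -4 - 3 = -7)
(l(-5, 8) - 84)² = (-7 - 84)² = (-91)² = 8281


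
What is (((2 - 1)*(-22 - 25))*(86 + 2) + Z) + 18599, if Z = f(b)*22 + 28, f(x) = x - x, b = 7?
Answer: 14491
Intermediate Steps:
f(x) = 0
Z = 28 (Z = 0*22 + 28 = 0 + 28 = 28)
(((2 - 1)*(-22 - 25))*(86 + 2) + Z) + 18599 = (((2 - 1)*(-22 - 25))*(86 + 2) + 28) + 18599 = ((1*(-47))*88 + 28) + 18599 = (-47*88 + 28) + 18599 = (-4136 + 28) + 18599 = -4108 + 18599 = 14491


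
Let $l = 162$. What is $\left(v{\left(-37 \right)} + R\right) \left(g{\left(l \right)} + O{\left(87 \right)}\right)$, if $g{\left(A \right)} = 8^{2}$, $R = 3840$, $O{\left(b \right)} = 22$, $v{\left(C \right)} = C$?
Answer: $327058$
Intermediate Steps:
$g{\left(A \right)} = 64$
$\left(v{\left(-37 \right)} + R\right) \left(g{\left(l \right)} + O{\left(87 \right)}\right) = \left(-37 + 3840\right) \left(64 + 22\right) = 3803 \cdot 86 = 327058$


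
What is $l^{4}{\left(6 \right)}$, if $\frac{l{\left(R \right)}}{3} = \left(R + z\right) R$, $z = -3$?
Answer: $8503056$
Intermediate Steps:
$l{\left(R \right)} = 3 R \left(-3 + R\right)$ ($l{\left(R \right)} = 3 \left(R - 3\right) R = 3 \left(-3 + R\right) R = 3 R \left(-3 + R\right)$)
$l^{4}{\left(6 \right)} = \left(3 \cdot 6 \left(-3 + 6\right)\right)^{4} = \left(3 \cdot 6 \cdot 3\right)^{4} = 54^{4} = 8503056$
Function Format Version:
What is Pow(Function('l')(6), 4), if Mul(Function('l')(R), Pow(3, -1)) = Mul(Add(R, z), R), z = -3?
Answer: 8503056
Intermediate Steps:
Function('l')(R) = Mul(3, R, Add(-3, R)) (Function('l')(R) = Mul(3, Mul(Add(R, -3), R)) = Mul(3, Mul(Add(-3, R), R)) = Mul(3, Mul(R, Add(-3, R))) = Mul(3, R, Add(-3, R)))
Pow(Function('l')(6), 4) = Pow(Mul(3, 6, Add(-3, 6)), 4) = Pow(Mul(3, 6, 3), 4) = Pow(54, 4) = 8503056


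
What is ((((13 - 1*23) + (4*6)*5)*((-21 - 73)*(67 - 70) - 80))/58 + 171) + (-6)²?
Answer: 17113/29 ≈ 590.10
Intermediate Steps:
((((13 - 1*23) + (4*6)*5)*((-21 - 73)*(67 - 70) - 80))/58 + 171) + (-6)² = ((((13 - 23) + 24*5)*(-94*(-3) - 80))*(1/58) + 171) + 36 = (((-10 + 120)*(282 - 80))*(1/58) + 171) + 36 = ((110*202)*(1/58) + 171) + 36 = (22220*(1/58) + 171) + 36 = (11110/29 + 171) + 36 = 16069/29 + 36 = 17113/29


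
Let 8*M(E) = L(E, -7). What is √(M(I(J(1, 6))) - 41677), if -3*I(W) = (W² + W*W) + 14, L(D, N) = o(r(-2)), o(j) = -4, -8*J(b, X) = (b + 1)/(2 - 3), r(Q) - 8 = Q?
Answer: I*√166710/2 ≈ 204.15*I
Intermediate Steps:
r(Q) = 8 + Q
J(b, X) = ⅛ + b/8 (J(b, X) = -(b + 1)/(8*(2 - 3)) = -(1 + b)/(8*(-1)) = -(1 + b)*(-1)/8 = -(-1 - b)/8 = ⅛ + b/8)
L(D, N) = -4
I(W) = -14/3 - 2*W²/3 (I(W) = -((W² + W*W) + 14)/3 = -((W² + W²) + 14)/3 = -(2*W² + 14)/3 = -(14 + 2*W²)/3 = -14/3 - 2*W²/3)
M(E) = -½ (M(E) = (⅛)*(-4) = -½)
√(M(I(J(1, 6))) - 41677) = √(-½ - 41677) = √(-83355/2) = I*√166710/2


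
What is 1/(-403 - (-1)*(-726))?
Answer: -1/1129 ≈ -0.00088574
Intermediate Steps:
1/(-403 - (-1)*(-726)) = 1/(-403 - 1*726) = 1/(-403 - 726) = 1/(-1129) = -1/1129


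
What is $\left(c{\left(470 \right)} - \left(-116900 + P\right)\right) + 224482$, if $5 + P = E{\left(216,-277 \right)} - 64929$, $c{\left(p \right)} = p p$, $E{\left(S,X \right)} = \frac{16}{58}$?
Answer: $\frac{18189256}{29} \approx 6.2722 \cdot 10^{5}$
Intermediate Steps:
$E{\left(S,X \right)} = \frac{8}{29}$ ($E{\left(S,X \right)} = 16 \cdot \frac{1}{58} = \frac{8}{29}$)
$c{\left(p \right)} = p^{2}$
$P = - \frac{1883078}{29}$ ($P = -5 + \left(\frac{8}{29} - 64929\right) = -5 - \frac{1882933}{29} = - \frac{1883078}{29} \approx -64934.0$)
$\left(c{\left(470 \right)} - \left(-116900 + P\right)\right) + 224482 = \left(470^{2} + \left(116900 - - \frac{1883078}{29}\right)\right) + 224482 = \left(220900 + \left(116900 + \frac{1883078}{29}\right)\right) + 224482 = \left(220900 + \frac{5273178}{29}\right) + 224482 = \frac{11679278}{29} + 224482 = \frac{18189256}{29}$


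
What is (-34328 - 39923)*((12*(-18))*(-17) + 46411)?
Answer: -3718712833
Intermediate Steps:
(-34328 - 39923)*((12*(-18))*(-17) + 46411) = -74251*(-216*(-17) + 46411) = -74251*(3672 + 46411) = -74251*50083 = -3718712833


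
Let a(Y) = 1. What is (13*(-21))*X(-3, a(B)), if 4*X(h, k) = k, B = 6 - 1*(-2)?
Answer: -273/4 ≈ -68.250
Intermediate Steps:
B = 8 (B = 6 + 2 = 8)
X(h, k) = k/4
(13*(-21))*X(-3, a(B)) = (13*(-21))*((¼)*1) = -273*¼ = -273/4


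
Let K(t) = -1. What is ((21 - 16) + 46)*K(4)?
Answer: -51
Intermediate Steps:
((21 - 16) + 46)*K(4) = ((21 - 16) + 46)*(-1) = (5 + 46)*(-1) = 51*(-1) = -51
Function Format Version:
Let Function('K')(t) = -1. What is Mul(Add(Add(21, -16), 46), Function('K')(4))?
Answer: -51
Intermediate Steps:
Mul(Add(Add(21, -16), 46), Function('K')(4)) = Mul(Add(Add(21, -16), 46), -1) = Mul(Add(5, 46), -1) = Mul(51, -1) = -51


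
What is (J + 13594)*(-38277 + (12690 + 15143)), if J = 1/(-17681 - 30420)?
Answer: -6829174866892/48101 ≈ -1.4198e+8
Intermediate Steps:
J = -1/48101 (J = 1/(-48101) = -1/48101 ≈ -2.0790e-5)
(J + 13594)*(-38277 + (12690 + 15143)) = (-1/48101 + 13594)*(-38277 + (12690 + 15143)) = 653884993*(-38277 + 27833)/48101 = (653884993/48101)*(-10444) = -6829174866892/48101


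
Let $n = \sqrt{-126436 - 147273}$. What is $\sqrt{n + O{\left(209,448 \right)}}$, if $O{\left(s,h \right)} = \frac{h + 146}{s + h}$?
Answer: $\frac{\sqrt{4818 + 5329 i \sqrt{273709}}}{73} \approx 16.188 + 16.16 i$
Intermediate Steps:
$n = i \sqrt{273709}$ ($n = \sqrt{-273709} = i \sqrt{273709} \approx 523.17 i$)
$O{\left(s,h \right)} = \frac{146 + h}{h + s}$
$\sqrt{n + O{\left(209,448 \right)}} = \sqrt{i \sqrt{273709} + \frac{146 + 448}{448 + 209}} = \sqrt{i \sqrt{273709} + \frac{1}{657} \cdot 594} = \sqrt{i \sqrt{273709} + \frac{66}{73}} = \sqrt{\frac{66}{73} + i \sqrt{273709}}$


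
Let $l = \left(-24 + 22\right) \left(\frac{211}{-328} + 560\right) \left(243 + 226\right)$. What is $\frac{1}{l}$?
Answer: $- \frac{164}{86046961} \approx -1.9059 \cdot 10^{-6}$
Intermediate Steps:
$l = - \frac{86046961}{164}$ ($l = - 2 \left(211 \left(- \frac{1}{328}\right) + 560\right) 469 = - 2 \left(- \frac{211}{328} + 560\right) 469 = - 2 \cdot \frac{183469}{328} \cdot 469 = \left(-2\right) \frac{86046961}{328} = - \frac{86046961}{164} \approx -5.2468 \cdot 10^{5}$)
$\frac{1}{l} = \frac{1}{- \frac{86046961}{164}} = - \frac{164}{86046961}$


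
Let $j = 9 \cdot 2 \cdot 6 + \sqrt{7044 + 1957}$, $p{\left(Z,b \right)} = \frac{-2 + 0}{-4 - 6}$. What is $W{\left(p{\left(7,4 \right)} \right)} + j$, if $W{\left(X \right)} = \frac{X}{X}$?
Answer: $109 + \sqrt{9001} \approx 203.87$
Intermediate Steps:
$p{\left(Z,b \right)} = \frac{1}{5}$ ($p{\left(Z,b \right)} = - \frac{2}{-10} = \left(-2\right) \left(- \frac{1}{10}\right) = \frac{1}{5}$)
$W{\left(X \right)} = 1$
$j = 108 + \sqrt{9001}$ ($j = 9 \cdot 12 + \sqrt{9001} = 108 + \sqrt{9001} \approx 202.87$)
$W{\left(p{\left(7,4 \right)} \right)} + j = 1 + \left(108 + \sqrt{9001}\right) = 109 + \sqrt{9001}$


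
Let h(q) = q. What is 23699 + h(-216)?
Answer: 23483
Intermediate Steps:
23699 + h(-216) = 23699 - 216 = 23483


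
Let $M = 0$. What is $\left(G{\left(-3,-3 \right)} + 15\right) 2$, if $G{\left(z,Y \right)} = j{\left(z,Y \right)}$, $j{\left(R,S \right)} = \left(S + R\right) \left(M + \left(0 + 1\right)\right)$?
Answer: $18$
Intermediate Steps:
$j{\left(R,S \right)} = R + S$ ($j{\left(R,S \right)} = \left(S + R\right) \left(0 + \left(0 + 1\right)\right) = \left(R + S\right) \left(0 + 1\right) = \left(R + S\right) 1 = R + S$)
$G{\left(z,Y \right)} = Y + z$ ($G{\left(z,Y \right)} = z + Y = Y + z$)
$\left(G{\left(-3,-3 \right)} + 15\right) 2 = \left(\left(-3 - 3\right) + 15\right) 2 = \left(-6 + 15\right) 2 = 9 \cdot 2 = 18$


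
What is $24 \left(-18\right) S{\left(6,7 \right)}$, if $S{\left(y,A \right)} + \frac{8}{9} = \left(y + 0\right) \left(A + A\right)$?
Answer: $-35904$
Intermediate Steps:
$S{\left(y,A \right)} = - \frac{8}{9} + 2 A y$ ($S{\left(y,A \right)} = - \frac{8}{9} + \left(y + 0\right) \left(A + A\right) = - \frac{8}{9} + y 2 A = - \frac{8}{9} + 2 A y$)
$24 \left(-18\right) S{\left(6,7 \right)} = 24 \left(-18\right) \left(- \frac{8}{9} + 2 \cdot 7 \cdot 6\right) = - 432 \left(- \frac{8}{9} + 84\right) = \left(-432\right) \frac{748}{9} = -35904$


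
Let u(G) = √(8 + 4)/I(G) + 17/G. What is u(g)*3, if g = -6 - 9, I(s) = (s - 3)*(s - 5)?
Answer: -17/5 + √3/60 ≈ -3.3711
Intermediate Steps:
I(s) = (-5 + s)*(-3 + s) (I(s) = (-3 + s)*(-5 + s) = (-5 + s)*(-3 + s))
g = -15
u(G) = 17/G + 2*√3/(15 + G² - 8*G) (u(G) = √(8 + 4)/(15 + G² - 8*G) + 17/G = √12/(15 + G² - 8*G) + 17/G = (2*√3)/(15 + G² - 8*G) + 17/G = 2*√3/(15 + G² - 8*G) + 17/G = 17/G + 2*√3/(15 + G² - 8*G))
u(g)*3 = ((255 - 136*(-15) + 17*(-15)² + 2*(-15)*√3)/((-15)*(15 + (-15)² - 8*(-15))))*3 = -(255 + 2040 + 17*225 - 30*√3)/(15*(15 + 225 + 120))*3 = -1/15*(255 + 2040 + 3825 - 30*√3)/360*3 = -1/15*1/360*(6120 - 30*√3)*3 = (-17/15 + √3/180)*3 = -17/5 + √3/60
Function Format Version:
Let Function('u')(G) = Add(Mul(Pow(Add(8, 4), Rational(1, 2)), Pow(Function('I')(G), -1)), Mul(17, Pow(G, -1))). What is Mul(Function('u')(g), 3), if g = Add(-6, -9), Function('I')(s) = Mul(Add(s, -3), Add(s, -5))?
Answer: Add(Rational(-17, 5), Mul(Rational(1, 60), Pow(3, Rational(1, 2)))) ≈ -3.3711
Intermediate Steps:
Function('I')(s) = Mul(Add(-5, s), Add(-3, s)) (Function('I')(s) = Mul(Add(-3, s), Add(-5, s)) = Mul(Add(-5, s), Add(-3, s)))
g = -15
Function('u')(G) = Add(Mul(17, Pow(G, -1)), Mul(2, Pow(3, Rational(1, 2)), Pow(Add(15, Pow(G, 2), Mul(-8, G)), -1))) (Function('u')(G) = Add(Mul(Pow(Add(8, 4), Rational(1, 2)), Pow(Add(15, Pow(G, 2), Mul(-8, G)), -1)), Mul(17, Pow(G, -1))) = Add(Mul(Pow(12, Rational(1, 2)), Pow(Add(15, Pow(G, 2), Mul(-8, G)), -1)), Mul(17, Pow(G, -1))) = Add(Mul(Mul(2, Pow(3, Rational(1, 2))), Pow(Add(15, Pow(G, 2), Mul(-8, G)), -1)), Mul(17, Pow(G, -1))) = Add(Mul(2, Pow(3, Rational(1, 2)), Pow(Add(15, Pow(G, 2), Mul(-8, G)), -1)), Mul(17, Pow(G, -1))) = Add(Mul(17, Pow(G, -1)), Mul(2, Pow(3, Rational(1, 2)), Pow(Add(15, Pow(G, 2), Mul(-8, G)), -1))))
Mul(Function('u')(g), 3) = Mul(Mul(Pow(-15, -1), Pow(Add(15, Pow(-15, 2), Mul(-8, -15)), -1), Add(255, Mul(-136, -15), Mul(17, Pow(-15, 2)), Mul(2, -15, Pow(3, Rational(1, 2))))), 3) = Mul(Mul(Rational(-1, 15), Pow(Add(15, 225, 120), -1), Add(255, 2040, Mul(17, 225), Mul(-30, Pow(3, Rational(1, 2))))), 3) = Mul(Mul(Rational(-1, 15), Pow(360, -1), Add(255, 2040, 3825, Mul(-30, Pow(3, Rational(1, 2))))), 3) = Mul(Mul(Rational(-1, 15), Rational(1, 360), Add(6120, Mul(-30, Pow(3, Rational(1, 2))))), 3) = Mul(Add(Rational(-17, 15), Mul(Rational(1, 180), Pow(3, Rational(1, 2)))), 3) = Add(Rational(-17, 5), Mul(Rational(1, 60), Pow(3, Rational(1, 2))))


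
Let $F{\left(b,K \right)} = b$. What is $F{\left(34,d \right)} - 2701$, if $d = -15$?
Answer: $-2667$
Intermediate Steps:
$F{\left(34,d \right)} - 2701 = 34 - 2701 = -2667$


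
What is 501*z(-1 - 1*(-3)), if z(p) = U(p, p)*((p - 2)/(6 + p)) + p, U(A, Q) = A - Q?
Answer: 1002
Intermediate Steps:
z(p) = p (z(p) = (p - p)*((p - 2)/(6 + p)) + p = 0*((-2 + p)/(6 + p)) + p = 0 + p = p)
501*z(-1 - 1*(-3)) = 501*(-1 - 1*(-3)) = 501*(-1 + 3) = 501*2 = 1002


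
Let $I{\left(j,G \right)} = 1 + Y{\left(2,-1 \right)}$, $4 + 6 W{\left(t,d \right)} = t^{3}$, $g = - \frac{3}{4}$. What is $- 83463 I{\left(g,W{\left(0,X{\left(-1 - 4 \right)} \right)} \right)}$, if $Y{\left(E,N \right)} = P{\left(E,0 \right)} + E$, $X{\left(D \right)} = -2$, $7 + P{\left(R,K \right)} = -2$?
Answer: $500778$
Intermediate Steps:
$P{\left(R,K \right)} = -9$ ($P{\left(R,K \right)} = -7 - 2 = -9$)
$g = - \frac{3}{4}$ ($g = \left(-3\right) \frac{1}{4} = - \frac{3}{4} \approx -0.75$)
$Y{\left(E,N \right)} = -9 + E$
$W{\left(t,d \right)} = - \frac{2}{3} + \frac{t^{3}}{6}$
$I{\left(j,G \right)} = -6$ ($I{\left(j,G \right)} = 1 + \left(-9 + 2\right) = 1 - 7 = -6$)
$- 83463 I{\left(g,W{\left(0,X{\left(-1 - 4 \right)} \right)} \right)} = \left(-83463\right) \left(-6\right) = 500778$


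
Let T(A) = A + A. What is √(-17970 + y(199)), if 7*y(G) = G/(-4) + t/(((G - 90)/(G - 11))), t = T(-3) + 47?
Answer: 9*I*√516534977/1526 ≈ 134.04*I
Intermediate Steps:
T(A) = 2*A
t = 41 (t = 2*(-3) + 47 = -6 + 47 = 41)
y(G) = -G/28 + 41*(-11 + G)/(7*(-90 + G)) (y(G) = (G/(-4) + 41/(((G - 90)/(G - 11))))/7 = (G*(-¼) + 41/(((-90 + G)/(-11 + G))))/7 = (-G/4 + 41/(((-90 + G)/(-11 + G))))/7 = (-G/4 + 41*((-11 + G)/(-90 + G)))/7 = (-G/4 + 41*(-11 + G)/(-90 + G))/7 = -G/28 + 41*(-11 + G)/(7*(-90 + G)))
√(-17970 + y(199)) = √(-17970 + (-1804 - 1*199² + 254*199)/(28*(-90 + 199))) = √(-17970 + (1/28)*(-1804 - 1*39601 + 50546)/109) = √(-17970 + (1/28)*(1/109)*(-1804 - 39601 + 50546)) = √(-17970 + (1/28)*(1/109)*9141) = √(-17970 + 9141/3052) = √(-54835299/3052) = 9*I*√516534977/1526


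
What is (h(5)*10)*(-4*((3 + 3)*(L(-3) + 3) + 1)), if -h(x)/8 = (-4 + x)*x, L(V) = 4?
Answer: 68800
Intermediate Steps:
h(x) = -8*x*(-4 + x) (h(x) = -8*(-4 + x)*x = -8*x*(-4 + x))
(h(5)*10)*(-4*((3 + 3)*(L(-3) + 3) + 1)) = ((8*5*(4 - 1*5))*10)*(-4*((3 + 3)*(4 + 3) + 1)) = ((8*5*(4 - 5))*10)*(-4*(6*7 + 1)) = ((8*5*(-1))*10)*(-4*(42 + 1)) = (-40*10)*(-4*43) = -400*(-172) = 68800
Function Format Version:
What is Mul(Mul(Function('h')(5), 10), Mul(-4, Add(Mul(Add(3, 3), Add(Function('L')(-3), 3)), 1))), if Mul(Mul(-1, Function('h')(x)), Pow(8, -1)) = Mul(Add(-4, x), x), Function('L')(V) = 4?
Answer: 68800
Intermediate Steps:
Function('h')(x) = Mul(-8, x, Add(-4, x)) (Function('h')(x) = Mul(-8, Mul(Add(-4, x), x)) = Mul(-8, Mul(x, Add(-4, x))) = Mul(-8, x, Add(-4, x)))
Mul(Mul(Function('h')(5), 10), Mul(-4, Add(Mul(Add(3, 3), Add(Function('L')(-3), 3)), 1))) = Mul(Mul(Mul(8, 5, Add(4, Mul(-1, 5))), 10), Mul(-4, Add(Mul(Add(3, 3), Add(4, 3)), 1))) = Mul(Mul(Mul(8, 5, Add(4, -5)), 10), Mul(-4, Add(Mul(6, 7), 1))) = Mul(Mul(Mul(8, 5, -1), 10), Mul(-4, Add(42, 1))) = Mul(Mul(-40, 10), Mul(-4, 43)) = Mul(-400, -172) = 68800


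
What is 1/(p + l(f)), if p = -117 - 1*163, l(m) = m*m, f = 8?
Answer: -1/216 ≈ -0.0046296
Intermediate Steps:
l(m) = m²
p = -280 (p = -117 - 163 = -280)
1/(p + l(f)) = 1/(-280 + 8²) = 1/(-280 + 64) = 1/(-216) = -1/216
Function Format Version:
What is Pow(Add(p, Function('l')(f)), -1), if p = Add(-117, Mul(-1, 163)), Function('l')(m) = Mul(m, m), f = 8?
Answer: Rational(-1, 216) ≈ -0.0046296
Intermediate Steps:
Function('l')(m) = Pow(m, 2)
p = -280 (p = Add(-117, -163) = -280)
Pow(Add(p, Function('l')(f)), -1) = Pow(Add(-280, Pow(8, 2)), -1) = Pow(Add(-280, 64), -1) = Pow(-216, -1) = Rational(-1, 216)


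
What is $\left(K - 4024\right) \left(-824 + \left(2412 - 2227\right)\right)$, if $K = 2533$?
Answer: $952749$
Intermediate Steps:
$\left(K - 4024\right) \left(-824 + \left(2412 - 2227\right)\right) = \left(2533 - 4024\right) \left(-824 + \left(2412 - 2227\right)\right) = - 1491 \left(-824 + \left(2412 - 2227\right)\right) = - 1491 \left(-824 + 185\right) = \left(-1491\right) \left(-639\right) = 952749$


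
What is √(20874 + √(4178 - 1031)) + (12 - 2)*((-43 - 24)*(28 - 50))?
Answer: 14740 + √(20874 + √3147) ≈ 14885.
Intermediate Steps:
√(20874 + √(4178 - 1031)) + (12 - 2)*((-43 - 24)*(28 - 50)) = √(20874 + √3147) + 10*(-67*(-22)) = √(20874 + √3147) + 10*1474 = √(20874 + √3147) + 14740 = 14740 + √(20874 + √3147)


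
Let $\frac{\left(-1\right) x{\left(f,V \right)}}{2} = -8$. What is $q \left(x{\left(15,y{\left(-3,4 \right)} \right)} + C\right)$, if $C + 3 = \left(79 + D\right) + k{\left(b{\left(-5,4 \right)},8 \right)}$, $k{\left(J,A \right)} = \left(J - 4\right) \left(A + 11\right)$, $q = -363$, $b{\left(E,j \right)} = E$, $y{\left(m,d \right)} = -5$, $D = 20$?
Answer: $21417$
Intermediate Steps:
$x{\left(f,V \right)} = 16$ ($x{\left(f,V \right)} = \left(-2\right) \left(-8\right) = 16$)
$k{\left(J,A \right)} = \left(-4 + J\right) \left(11 + A\right)$
$C = -75$ ($C = -3 + \left(\left(79 + 20\right) + \left(-44 - 32 + 11 \left(-5\right) + 8 \left(-5\right)\right)\right) = -3 + \left(99 - 171\right) = -3 - 72 = -75$)
$q \left(x{\left(15,y{\left(-3,4 \right)} \right)} + C\right) = - 363 \left(16 - 75\right) = \left(-363\right) \left(-59\right) = 21417$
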